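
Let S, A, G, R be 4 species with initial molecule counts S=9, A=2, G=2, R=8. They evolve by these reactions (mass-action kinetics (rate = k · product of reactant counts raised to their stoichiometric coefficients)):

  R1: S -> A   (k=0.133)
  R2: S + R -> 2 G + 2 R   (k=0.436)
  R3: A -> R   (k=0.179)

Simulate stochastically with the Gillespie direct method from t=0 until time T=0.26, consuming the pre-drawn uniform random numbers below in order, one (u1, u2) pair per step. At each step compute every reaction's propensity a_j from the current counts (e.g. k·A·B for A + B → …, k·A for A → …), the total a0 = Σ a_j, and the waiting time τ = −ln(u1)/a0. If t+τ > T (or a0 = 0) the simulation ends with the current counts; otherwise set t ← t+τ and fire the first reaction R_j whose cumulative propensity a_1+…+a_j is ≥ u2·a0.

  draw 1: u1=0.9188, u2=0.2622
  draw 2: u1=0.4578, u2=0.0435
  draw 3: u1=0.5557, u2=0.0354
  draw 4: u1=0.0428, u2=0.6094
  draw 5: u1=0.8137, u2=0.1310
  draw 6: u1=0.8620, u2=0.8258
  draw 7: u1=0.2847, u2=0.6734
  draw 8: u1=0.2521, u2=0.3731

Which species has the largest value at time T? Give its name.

Dominant species at T: G

t=0.000: S=9 A=2 G=2 R=8
Draw 1: a1=1.197, a2=31.392, a3=0.358, a0=32.947; τ=−ln(0.9188)/32.947=0.003 → t=0.003; u2·a0=0.2622·32.947=8.639; a1=1.197 < 8.639 ≤ a1+a2=32.589 → R2 fires; S=8 A=2 G=4 R=9
Draw 2: a1=1.064, a2=31.392, a3=0.358, a0=32.814; τ=−ln(0.4578)/32.814=0.024 → t=0.026; u2·a0=0.0435·32.814=1.427; a1=1.064 < 1.427 ≤ a1+a2=32.456 → R2 fires; S=7 A=2 G=6 R=10
Draw 3: a1=0.931, a2=30.520, a3=0.358, a0=31.809; τ=−ln(0.5557)/31.809=0.018 → t=0.045; u2·a0=0.0354·31.809=1.126; a1=0.931 < 1.126 ≤ a1+a2=31.451 → R2 fires; S=6 A=2 G=8 R=11
Draw 4: a1=0.798, a2=28.776, a3=0.358, a0=29.932; τ=−ln(0.0428)/29.932=0.105 → t=0.150; u2·a0=0.6094·29.932=18.241; a1=0.798 < 18.241 ≤ a1+a2=29.574 → R2 fires; S=5 A=2 G=10 R=12
Draw 5: a1=0.665, a2=26.160, a3=0.358, a0=27.183; τ=−ln(0.8137)/27.183=0.008 → t=0.158; u2·a0=0.1310·27.183=3.561; a1=0.665 < 3.561 ≤ a1+a2=26.825 → R2 fires; S=4 A=2 G=12 R=13
Draw 6: a1=0.532, a2=22.672, a3=0.358, a0=23.562; τ=−ln(0.8620)/23.562=0.006 → t=0.164; u2·a0=0.8258·23.562=19.457; a1=0.532 < 19.457 ≤ a1+a2=23.204 → R2 fires; S=3 A=2 G=14 R=14
Draw 7: a1=0.399, a2=18.312, a3=0.358, a0=19.069; τ=−ln(0.2847)/19.069=0.066 → t=0.230; u2·a0=0.6734·19.069=12.841; a1=0.399 < 12.841 ≤ a1+a2=18.711 → R2 fires; S=2 A=2 G=16 R=15
Draw 8: a1=0.266, a2=13.080, a3=0.358, a0=13.704; τ=−ln(0.2521)/13.704=0.101 → t=0.330 > T=0.26: stop.
At T=0.26: S=2 A=2 G=16 R=15; the largest is G.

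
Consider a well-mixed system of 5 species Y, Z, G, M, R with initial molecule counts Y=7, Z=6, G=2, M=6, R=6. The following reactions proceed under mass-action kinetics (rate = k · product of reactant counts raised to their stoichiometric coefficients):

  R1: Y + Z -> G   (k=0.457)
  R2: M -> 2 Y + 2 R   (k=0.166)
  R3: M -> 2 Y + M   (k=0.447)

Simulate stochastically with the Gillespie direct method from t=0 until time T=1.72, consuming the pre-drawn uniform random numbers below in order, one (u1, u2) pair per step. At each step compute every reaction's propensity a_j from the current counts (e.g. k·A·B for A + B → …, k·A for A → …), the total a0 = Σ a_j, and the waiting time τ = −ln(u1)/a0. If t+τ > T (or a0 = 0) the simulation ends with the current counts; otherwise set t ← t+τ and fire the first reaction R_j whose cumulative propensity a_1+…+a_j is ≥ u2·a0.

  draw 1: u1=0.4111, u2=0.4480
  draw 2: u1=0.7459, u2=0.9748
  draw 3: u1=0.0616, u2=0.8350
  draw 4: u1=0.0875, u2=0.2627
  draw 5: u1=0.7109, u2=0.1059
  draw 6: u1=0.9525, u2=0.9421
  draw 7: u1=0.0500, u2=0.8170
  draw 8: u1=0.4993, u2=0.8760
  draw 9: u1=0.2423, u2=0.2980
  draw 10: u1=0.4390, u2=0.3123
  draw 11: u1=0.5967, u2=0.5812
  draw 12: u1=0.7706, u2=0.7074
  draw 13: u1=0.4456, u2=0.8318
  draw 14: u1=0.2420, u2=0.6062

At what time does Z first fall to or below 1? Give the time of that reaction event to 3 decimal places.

t=0.000: Y=7 Z=6 G=2 M=6 R=6
Draw 1: a1=19.194, a2=0.996, a3=2.682, a0=22.872; τ=−ln(0.4111)/22.872=0.039 → t=0.039; u2·a0=0.4480·22.872=10.247 ≤ a1=19.194 → R1 fires; Y=6 Z=5 G=3 M=6 R=6
Draw 2: a1=13.710, a2=0.996, a3=2.682, a0=17.388; τ=−ln(0.7459)/17.388=0.017 → t=0.056; u2·a0=0.9748·17.388=16.950; a1+a2=14.706 < 16.950 ≤ a1+…+a3=17.388 → R3 fires; Y=8 Z=5 G=3 M=6 R=6
Draw 3: a1=18.280, a2=0.996, a3=2.682, a0=21.958; τ=−ln(0.0616)/21.958=0.127 → t=0.183; u2·a0=0.8350·21.958=18.335; a1=18.280 < 18.335 ≤ a1+a2=19.276 → R2 fires; Y=10 Z=5 G=3 M=5 R=8
Draw 4: a1=22.850, a2=0.830, a3=2.235, a0=25.915; τ=−ln(0.0875)/25.915=0.094 → t=0.277; u2·a0=0.2627·25.915=6.808 ≤ a1=22.850 → R1 fires; Y=9 Z=4 G=4 M=5 R=8
Draw 5: a1=16.452, a2=0.830, a3=2.235, a0=19.517; τ=−ln(0.7109)/19.517=0.017 → t=0.294; u2·a0=0.1059·19.517=2.067 ≤ a1=16.452 → R1 fires; Y=8 Z=3 G=5 M=5 R=8
Draw 6: a1=10.968, a2=0.830, a3=2.235, a0=14.033; τ=−ln(0.9525)/14.033=0.003 → t=0.298; u2·a0=0.9421·14.033=13.220; a1+a2=11.798 < 13.220 ≤ a1+…+a3=14.033 → R3 fires; Y=10 Z=3 G=5 M=5 R=8
Draw 7: a1=13.710, a2=0.830, a3=2.235, a0=16.775; τ=−ln(0.0500)/16.775=0.179 → t=0.476; u2·a0=0.8170·16.775=13.705 ≤ a1=13.710 → R1 fires; Y=9 Z=2 G=6 M=5 R=8
Draw 8: a1=8.226, a2=0.830, a3=2.235, a0=11.291; τ=−ln(0.4993)/11.291=0.062 → t=0.538; u2·a0=0.8760·11.291=9.891; a1+a2=9.056 < 9.891 ≤ a1+…+a3=11.291 → R3 fires; Y=11 Z=2 G=6 M=5 R=8
Draw 9: a1=10.054, a2=0.830, a3=2.235, a0=13.119; τ=−ln(0.2423)/13.119=0.108 → t=0.646; u2·a0=0.2980·13.119=3.909 ≤ a1=10.054 → R1 fires; Y=10 Z=1 G=7 M=5 R=8
Draw 10: a1=4.570, a2=0.830, a3=2.235, a0=7.635; τ=−ln(0.4390)/7.635=0.108 → t=0.754; u2·a0=0.3123·7.635=2.384 ≤ a1=4.570 → R1 fires; Y=9 Z=0 G=8 M=5 R=8
Draw 11: a1=0.000, a2=0.830, a3=2.235, a0=3.065; τ=−ln(0.5967)/3.065=0.168 → t=0.922; u2·a0=0.5812·3.065=1.781; a1+a2=0.830 < 1.781 ≤ a1+…+a3=3.065 → R3 fires; Y=11 Z=0 G=8 M=5 R=8
Draw 12: a1=0.000, a2=0.830, a3=2.235, a0=3.065; τ=−ln(0.7706)/3.065=0.085 → t=1.007; u2·a0=0.7074·3.065=2.168; a1+a2=0.830 < 2.168 ≤ a1+…+a3=3.065 → R3 fires; Y=13 Z=0 G=8 M=5 R=8
Draw 13: a1=0.000, a2=0.830, a3=2.235, a0=3.065; τ=−ln(0.4456)/3.065=0.264 → t=1.271; u2·a0=0.8318·3.065=2.549; a1+a2=0.830 < 2.549 ≤ a1+…+a3=3.065 → R3 fires; Y=15 Z=0 G=8 M=5 R=8
Draw 14: a1=0.000, a2=0.830, a3=2.235, a0=3.065; τ=−ln(0.2420)/3.065=0.463 → t=1.734 > T=1.72: stop.
Z first becomes ≤ 1 when it reaches 1 at the event at t=0.646.

Threshold first reached at t = 0.646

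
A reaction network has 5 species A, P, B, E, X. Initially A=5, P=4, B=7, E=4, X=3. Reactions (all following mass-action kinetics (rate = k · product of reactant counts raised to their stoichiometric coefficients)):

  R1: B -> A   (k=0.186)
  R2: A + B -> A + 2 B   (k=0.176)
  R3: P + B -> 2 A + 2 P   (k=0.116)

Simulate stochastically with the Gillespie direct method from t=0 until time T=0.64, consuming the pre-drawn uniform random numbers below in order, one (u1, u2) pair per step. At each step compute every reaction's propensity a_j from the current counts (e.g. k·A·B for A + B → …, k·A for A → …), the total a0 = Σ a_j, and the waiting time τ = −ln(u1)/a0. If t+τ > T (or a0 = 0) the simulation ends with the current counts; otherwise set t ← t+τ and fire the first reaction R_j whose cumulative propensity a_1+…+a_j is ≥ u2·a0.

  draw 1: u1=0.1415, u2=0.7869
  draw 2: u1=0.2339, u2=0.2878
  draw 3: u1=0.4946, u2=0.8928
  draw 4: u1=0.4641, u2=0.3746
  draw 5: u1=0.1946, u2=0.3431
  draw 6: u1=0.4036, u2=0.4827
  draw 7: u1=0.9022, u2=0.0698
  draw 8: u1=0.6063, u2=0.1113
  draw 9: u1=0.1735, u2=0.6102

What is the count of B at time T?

B at T = 9

t=0.000: A=5 P=4 B=7 E=4 X=3
Draw 1: a1=1.302, a2=6.160, a3=3.248, a0=10.710; τ=−ln(0.1415)/10.710=0.183 → t=0.183; u2·a0=0.7869·10.710=8.428; a1+a2=7.462 < 8.428 ≤ a1+…+a3=10.710 → R3 fires; A=7 P=5 B=6 E=4 X=3
Draw 2: a1=1.116, a2=7.392, a3=3.480, a0=11.988; τ=−ln(0.2339)/11.988=0.121 → t=0.304; u2·a0=0.2878·11.988=3.450; a1=1.116 < 3.450 ≤ a1+a2=8.508 → R2 fires; A=7 P=5 B=7 E=4 X=3
Draw 3: a1=1.302, a2=8.624, a3=4.060, a0=13.986; τ=−ln(0.4946)/13.986=0.050 → t=0.354; u2·a0=0.8928·13.986=12.487; a1+a2=9.926 < 12.487 ≤ a1+…+a3=13.986 → R3 fires; A=9 P=6 B=6 E=4 X=3
Draw 4: a1=1.116, a2=9.504, a3=4.176, a0=14.796; τ=−ln(0.4641)/14.796=0.052 → t=0.406; u2·a0=0.3746·14.796=5.543; a1=1.116 < 5.543 ≤ a1+a2=10.620 → R2 fires; A=9 P=6 B=7 E=4 X=3
Draw 5: a1=1.302, a2=11.088, a3=4.872, a0=17.262; τ=−ln(0.1946)/17.262=0.095 → t=0.501; u2·a0=0.3431·17.262=5.923; a1=1.302 < 5.923 ≤ a1+a2=12.390 → R2 fires; A=9 P=6 B=8 E=4 X=3
Draw 6: a1=1.488, a2=12.672, a3=5.568, a0=19.728; τ=−ln(0.4036)/19.728=0.046 → t=0.547; u2·a0=0.4827·19.728=9.523; a1=1.488 < 9.523 ≤ a1+a2=14.160 → R2 fires; A=9 P=6 B=9 E=4 X=3
Draw 7: a1=1.674, a2=14.256, a3=6.264, a0=22.194; τ=−ln(0.9022)/22.194=0.005 → t=0.551; u2·a0=0.0698·22.194=1.549 ≤ a1=1.674 → R1 fires; A=10 P=6 B=8 E=4 X=3
Draw 8: a1=1.488, a2=14.080, a3=5.568, a0=21.136; τ=−ln(0.6063)/21.136=0.024 → t=0.575; u2·a0=0.1113·21.136=2.352; a1=1.488 < 2.352 ≤ a1+a2=15.568 → R2 fires; A=10 P=6 B=9 E=4 X=3
Draw 9: a1=1.674, a2=15.840, a3=6.264, a0=23.778; τ=−ln(0.1735)/23.778=0.074 → t=0.649 > T=0.64: stop.
Read off B at T=0.64: 9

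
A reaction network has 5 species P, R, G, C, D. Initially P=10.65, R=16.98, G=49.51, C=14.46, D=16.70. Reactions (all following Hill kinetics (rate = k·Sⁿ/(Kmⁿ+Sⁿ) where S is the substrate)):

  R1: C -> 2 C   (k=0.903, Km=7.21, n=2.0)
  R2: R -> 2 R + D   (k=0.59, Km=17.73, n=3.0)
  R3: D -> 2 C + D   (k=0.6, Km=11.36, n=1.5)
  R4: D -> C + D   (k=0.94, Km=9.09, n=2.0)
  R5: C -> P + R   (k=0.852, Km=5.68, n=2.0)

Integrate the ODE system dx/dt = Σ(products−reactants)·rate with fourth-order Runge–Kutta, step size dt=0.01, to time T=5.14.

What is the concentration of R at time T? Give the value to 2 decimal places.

R at T = 22.71

RK4 with dt=0.01: 514 steps to T=5.14. Trajectory (selected grid times):
t=0.00: P=10.65 R=16.98 G=49.51 C=14.46 D=16.70
t=0.57: P=11.07 R=17.57 G=49.51 C=15.31 D=16.86
t=1.14: P=11.50 R=18.17 G=49.51 C=16.16 D=17.03
t=1.71: P=11.94 R=18.78 G=49.51 C=17.02 D=17.21
t=2.28: P=12.38 R=19.40 G=49.51 C=17.89 D=17.40
t=2.86: P=12.83 R=20.05 G=49.51 C=18.78 D=17.59
t=3.43: P=13.27 R=20.70 G=49.51 C=19.66 D=17.80
t=4.00: P=13.72 R=21.36 G=49.51 C=20.54 D=18.01
t=4.57: P=14.18 R=22.03 G=49.51 C=21.44 D=18.23
t=5.14: P=14.63 R=22.71 G=49.51 C=22.33 D=18.45
Read off R at T=5.14: 22.71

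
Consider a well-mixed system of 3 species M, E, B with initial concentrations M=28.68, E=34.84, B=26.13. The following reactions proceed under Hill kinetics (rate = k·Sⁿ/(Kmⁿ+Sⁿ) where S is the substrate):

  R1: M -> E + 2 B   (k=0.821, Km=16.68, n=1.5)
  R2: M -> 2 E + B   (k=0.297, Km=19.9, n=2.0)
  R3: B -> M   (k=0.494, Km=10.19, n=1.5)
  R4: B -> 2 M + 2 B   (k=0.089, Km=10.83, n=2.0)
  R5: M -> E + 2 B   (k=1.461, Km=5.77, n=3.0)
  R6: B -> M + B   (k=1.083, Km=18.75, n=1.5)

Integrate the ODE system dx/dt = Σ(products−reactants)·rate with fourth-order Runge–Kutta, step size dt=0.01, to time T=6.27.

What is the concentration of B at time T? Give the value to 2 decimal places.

B at T = 50.03

RK4 with dt=0.01: 627 steps to T=6.27. Trajectory (selected grid times):
t=0.00: M=28.68 E=34.84 B=26.13
t=0.70: M=28.01 E=36.53 B=28.86
t=1.39: M=27.38 E=38.18 B=31.54
t=2.09: M=26.78 E=39.85 B=34.23
t=2.79: M=26.22 E=41.52 B=36.91
t=3.48: M=25.69 E=43.14 B=39.54
t=4.18: M=25.17 E=44.79 B=42.19
t=4.88: M=24.68 E=46.42 B=44.83
t=5.57: M=24.22 E=48.03 B=47.42
t=6.27: M=23.77 E=49.65 B=50.03
Read off B at T=6.27: 50.03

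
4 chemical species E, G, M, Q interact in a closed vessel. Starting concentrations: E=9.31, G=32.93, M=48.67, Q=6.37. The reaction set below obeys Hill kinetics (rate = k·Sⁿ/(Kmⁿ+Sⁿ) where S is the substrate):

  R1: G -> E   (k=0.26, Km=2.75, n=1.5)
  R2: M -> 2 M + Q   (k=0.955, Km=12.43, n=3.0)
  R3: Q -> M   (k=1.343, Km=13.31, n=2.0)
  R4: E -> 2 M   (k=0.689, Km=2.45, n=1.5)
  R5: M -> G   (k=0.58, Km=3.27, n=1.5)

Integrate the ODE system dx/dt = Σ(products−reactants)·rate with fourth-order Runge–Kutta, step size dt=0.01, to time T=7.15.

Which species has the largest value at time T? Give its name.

RK4 with dt=0.01: 715 steps to T=7.15. Trajectory (selected grid times):
t=0.00: E=9.31 G=32.93 M=48.67 Q=6.37
t=0.79: E=9.03 G=33.18 M=50.13 Q=6.90
t=1.59: E=8.75 G=33.43 M=51.63 Q=7.41
t=2.38: E=8.48 G=33.68 M=53.13 Q=7.89
t=3.18: E=8.21 G=33.94 M=54.67 Q=8.36
t=3.97: E=7.94 G=34.19 M=56.21 Q=8.79
t=4.77: E=7.68 G=34.44 M=57.79 Q=9.21
t=5.56: E=7.42 G=34.69 M=59.35 Q=9.60
t=6.36: E=7.16 G=34.95 M=60.95 Q=9.98
t=7.15: E=6.91 G=35.20 M=62.54 Q=10.34
At T=7.15: E=6.91 G=35.20 M=62.54 Q=10.34; the largest is M.

Dominant species at T: M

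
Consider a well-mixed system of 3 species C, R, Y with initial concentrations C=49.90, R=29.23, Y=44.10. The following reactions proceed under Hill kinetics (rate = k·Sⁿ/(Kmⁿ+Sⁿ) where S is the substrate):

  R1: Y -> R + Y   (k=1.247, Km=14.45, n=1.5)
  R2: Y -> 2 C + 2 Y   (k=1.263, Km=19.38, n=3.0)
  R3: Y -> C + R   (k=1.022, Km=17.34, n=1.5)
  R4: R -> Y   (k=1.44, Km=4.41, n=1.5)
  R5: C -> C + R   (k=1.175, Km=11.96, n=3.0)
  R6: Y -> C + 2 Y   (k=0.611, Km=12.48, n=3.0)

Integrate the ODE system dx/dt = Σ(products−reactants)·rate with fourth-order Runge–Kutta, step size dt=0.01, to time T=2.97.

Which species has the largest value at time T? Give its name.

Dominant species at T: C

RK4 with dt=0.01: 297 steps to T=2.97. Trajectory (selected grid times):
t=0.00: C=49.90 R=29.23 Y=44.10
t=0.33: C=51.14 R=29.78 Y=44.86
t=0.66: C=52.38 R=30.34 Y=45.62
t=0.99: C=53.63 R=30.89 Y=46.38
t=1.32: C=54.88 R=31.45 Y=47.15
t=1.65: C=56.13 R=32.01 Y=47.91
t=1.98: C=57.39 R=32.58 Y=48.67
t=2.31: C=58.66 R=33.14 Y=49.44
t=2.64: C=59.92 R=33.71 Y=50.21
t=2.97: C=61.19 R=34.28 Y=50.97
At T=2.97: C=61.19 R=34.28 Y=50.97; the largest is C.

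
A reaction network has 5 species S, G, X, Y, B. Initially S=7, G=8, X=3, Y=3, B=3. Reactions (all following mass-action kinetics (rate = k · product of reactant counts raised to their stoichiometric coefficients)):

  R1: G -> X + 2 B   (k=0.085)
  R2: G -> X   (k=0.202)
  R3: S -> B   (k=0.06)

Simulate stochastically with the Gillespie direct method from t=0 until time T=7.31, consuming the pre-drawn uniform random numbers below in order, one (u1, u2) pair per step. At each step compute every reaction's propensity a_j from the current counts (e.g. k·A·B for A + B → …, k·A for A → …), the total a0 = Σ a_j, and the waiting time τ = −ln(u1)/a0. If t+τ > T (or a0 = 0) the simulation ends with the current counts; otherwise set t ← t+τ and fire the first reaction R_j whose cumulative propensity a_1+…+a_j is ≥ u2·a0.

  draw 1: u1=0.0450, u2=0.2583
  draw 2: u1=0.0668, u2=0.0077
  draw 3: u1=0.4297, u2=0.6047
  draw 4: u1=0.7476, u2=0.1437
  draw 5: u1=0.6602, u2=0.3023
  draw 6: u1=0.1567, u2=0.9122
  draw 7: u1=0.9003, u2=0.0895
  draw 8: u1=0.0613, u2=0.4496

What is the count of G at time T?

t=0.000: S=7 G=8 X=3 Y=3 B=3
Draw 1: a1=0.680, a2=1.616, a3=0.420, a0=2.716; τ=−ln(0.0450)/2.716=1.142 → t=1.142; u2·a0=0.2583·2.716=0.702; a1=0.680 < 0.702 ≤ a1+a2=2.296 → R2 fires; S=7 G=7 X=4 Y=3 B=3
Draw 2: a1=0.595, a2=1.414, a3=0.420, a0=2.429; τ=−ln(0.0668)/2.429=1.114 → t=2.256; u2·a0=0.0077·2.429=0.019 ≤ a1=0.595 → R1 fires; S=7 G=6 X=5 Y=3 B=5
Draw 3: a1=0.510, a2=1.212, a3=0.420, a0=2.142; τ=−ln(0.4297)/2.142=0.394 → t=2.650; u2·a0=0.6047·2.142=1.295; a1=0.510 < 1.295 ≤ a1+a2=1.722 → R2 fires; S=7 G=5 X=6 Y=3 B=5
Draw 4: a1=0.425, a2=1.010, a3=0.420, a0=1.855; τ=−ln(0.7476)/1.855=0.157 → t=2.807; u2·a0=0.1437·1.855=0.267 ≤ a1=0.425 → R1 fires; S=7 G=4 X=7 Y=3 B=7
Draw 5: a1=0.340, a2=0.808, a3=0.420, a0=1.568; τ=−ln(0.6602)/1.568=0.265 → t=3.072; u2·a0=0.3023·1.568=0.474; a1=0.340 < 0.474 ≤ a1+a2=1.148 → R2 fires; S=7 G=3 X=8 Y=3 B=7
Draw 6: a1=0.255, a2=0.606, a3=0.420, a0=1.281; τ=−ln(0.1567)/1.281=1.447 → t=4.519; u2·a0=0.9122·1.281=1.169; a1+a2=0.861 < 1.169 ≤ a1+…+a3=1.281 → R3 fires; S=6 G=3 X=8 Y=3 B=8
Draw 7: a1=0.255, a2=0.606, a3=0.360, a0=1.221; τ=−ln(0.9003)/1.221=0.086 → t=4.605; u2·a0=0.0895·1.221=0.109 ≤ a1=0.255 → R1 fires; S=6 G=2 X=9 Y=3 B=10
Draw 8: a1=0.170, a2=0.404, a3=0.360, a0=0.934; τ=−ln(0.0613)/0.934=2.989 → t=7.594 > T=7.31: stop.
Read off G at T=7.31: 2

G at T = 2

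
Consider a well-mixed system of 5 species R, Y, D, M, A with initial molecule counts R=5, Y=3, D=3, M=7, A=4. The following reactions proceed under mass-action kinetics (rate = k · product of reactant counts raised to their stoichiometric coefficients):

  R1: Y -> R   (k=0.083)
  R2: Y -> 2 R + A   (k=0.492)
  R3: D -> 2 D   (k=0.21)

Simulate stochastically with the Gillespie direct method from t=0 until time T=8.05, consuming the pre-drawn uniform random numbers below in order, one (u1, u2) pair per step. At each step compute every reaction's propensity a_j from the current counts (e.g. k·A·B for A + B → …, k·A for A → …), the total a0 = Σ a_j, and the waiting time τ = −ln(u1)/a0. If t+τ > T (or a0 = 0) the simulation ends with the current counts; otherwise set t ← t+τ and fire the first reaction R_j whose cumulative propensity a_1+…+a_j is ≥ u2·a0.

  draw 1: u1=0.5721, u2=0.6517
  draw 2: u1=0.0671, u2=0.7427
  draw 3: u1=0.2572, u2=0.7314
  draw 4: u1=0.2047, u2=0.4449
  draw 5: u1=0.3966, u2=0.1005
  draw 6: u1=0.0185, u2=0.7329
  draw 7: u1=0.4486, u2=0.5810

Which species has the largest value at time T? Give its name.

t=0.000: R=5 Y=3 D=3 M=7 A=4
Draw 1: a1=0.249, a2=1.476, a3=0.630, a0=2.355; τ=−ln(0.5721)/2.355=0.237 → t=0.237; u2·a0=0.6517·2.355=1.535; a1=0.249 < 1.535 ≤ a1+a2=1.725 → R2 fires; R=7 Y=2 D=3 M=7 A=5
Draw 2: a1=0.166, a2=0.984, a3=0.630, a0=1.780; τ=−ln(0.0671)/1.780=1.518 → t=1.755; u2·a0=0.7427·1.780=1.322; a1+a2=1.150 < 1.322 ≤ a1+…+a3=1.780 → R3 fires; R=7 Y=2 D=4 M=7 A=5
Draw 3: a1=0.166, a2=0.984, a3=0.840, a0=1.990; τ=−ln(0.2572)/1.990=0.682 → t=2.437; u2·a0=0.7314·1.990=1.455; a1+a2=1.150 < 1.455 ≤ a1+…+a3=1.990 → R3 fires; R=7 Y=2 D=5 M=7 A=5
Draw 4: a1=0.166, a2=0.984, a3=1.050, a0=2.200; τ=−ln(0.2047)/2.200=0.721 → t=3.158; u2·a0=0.4449·2.200=0.979; a1=0.166 < 0.979 ≤ a1+a2=1.150 → R2 fires; R=9 Y=1 D=5 M=7 A=6
Draw 5: a1=0.083, a2=0.492, a3=1.050, a0=1.625; τ=−ln(0.3966)/1.625=0.569 → t=3.727; u2·a0=0.1005·1.625=0.163; a1=0.083 < 0.163 ≤ a1+a2=0.575 → R2 fires; R=11 Y=0 D=5 M=7 A=7
Draw 6: a1=0.000, a2=0.000, a3=1.050, a0=1.050; τ=−ln(0.0185)/1.050=3.800 → t=7.527; u2·a0=0.7329·1.050=0.770; a1+a2=0.000 < 0.770 ≤ a1+…+a3=1.050 → R3 fires; R=11 Y=0 D=6 M=7 A=7
Draw 7: a1=0.000, a2=0.000, a3=1.260, a0=1.260; τ=−ln(0.4486)/1.260=0.636 → t=8.164 > T=8.05: stop.
At T=8.05: R=11 Y=0 D=6 M=7 A=7; the largest is R.

Dominant species at T: R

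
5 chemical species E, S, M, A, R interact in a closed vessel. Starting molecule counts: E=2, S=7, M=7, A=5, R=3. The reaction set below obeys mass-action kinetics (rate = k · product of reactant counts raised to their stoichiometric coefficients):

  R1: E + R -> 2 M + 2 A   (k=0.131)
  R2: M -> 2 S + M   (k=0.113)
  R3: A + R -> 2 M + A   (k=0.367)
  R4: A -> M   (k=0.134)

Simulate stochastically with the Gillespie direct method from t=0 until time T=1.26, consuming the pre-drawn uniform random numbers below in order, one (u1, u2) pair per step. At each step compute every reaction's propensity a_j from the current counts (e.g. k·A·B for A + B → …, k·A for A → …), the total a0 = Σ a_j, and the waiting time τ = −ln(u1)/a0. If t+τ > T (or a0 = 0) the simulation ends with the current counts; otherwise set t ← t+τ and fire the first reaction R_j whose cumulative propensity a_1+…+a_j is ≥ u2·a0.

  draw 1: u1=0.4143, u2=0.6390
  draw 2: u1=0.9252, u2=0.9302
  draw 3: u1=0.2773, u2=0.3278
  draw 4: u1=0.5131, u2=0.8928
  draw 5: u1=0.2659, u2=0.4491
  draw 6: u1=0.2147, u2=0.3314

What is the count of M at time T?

t=0.000: E=2 S=7 M=7 A=5 R=3
Draw 1: a1=0.786, a2=0.791, a3=5.505, a4=0.670, a0=7.752; τ=−ln(0.4143)/7.752=0.114 → t=0.114; u2·a0=0.6390·7.752=4.954; a1+a2=1.577 < 4.954 ≤ a1+…+a3=7.082 → R3 fires; E=2 S=7 M=9 A=5 R=2
Draw 2: a1=0.524, a2=1.017, a3=3.670, a4=0.670, a0=5.881; τ=−ln(0.9252)/5.881=0.013 → t=0.127; u2·a0=0.9302·5.881=5.471; a1+…+a3=5.211 < 5.471 ≤ a1+…+a4=5.881 → R4 fires; E=2 S=7 M=10 A=4 R=2
Draw 3: a1=0.524, a2=1.130, a3=2.936, a4=0.536, a0=5.126; τ=−ln(0.2773)/5.126=0.250 → t=0.377; u2·a0=0.3278·5.126=1.680; a1+a2=1.654 < 1.680 ≤ a1+…+a3=4.590 → R3 fires; E=2 S=7 M=12 A=4 R=1
Draw 4: a1=0.262, a2=1.356, a3=1.468, a4=0.536, a0=3.622; τ=−ln(0.5131)/3.622=0.184 → t=0.561; u2·a0=0.8928·3.622=3.234; a1+…+a3=3.086 < 3.234 ≤ a1+…+a4=3.622 → R4 fires; E=2 S=7 M=13 A=3 R=1
Draw 5: a1=0.262, a2=1.469, a3=1.101, a4=0.402, a0=3.234; τ=−ln(0.2659)/3.234=0.410 → t=0.971; u2·a0=0.4491·3.234=1.452; a1=0.262 < 1.452 ≤ a1+a2=1.731 → R2 fires; E=2 S=9 M=13 A=3 R=1
Draw 6: a1=0.262, a2=1.469, a3=1.101, a4=0.402, a0=3.234; τ=−ln(0.2147)/3.234=0.476 → t=1.447 > T=1.26: stop.
Read off M at T=1.26: 13

M at T = 13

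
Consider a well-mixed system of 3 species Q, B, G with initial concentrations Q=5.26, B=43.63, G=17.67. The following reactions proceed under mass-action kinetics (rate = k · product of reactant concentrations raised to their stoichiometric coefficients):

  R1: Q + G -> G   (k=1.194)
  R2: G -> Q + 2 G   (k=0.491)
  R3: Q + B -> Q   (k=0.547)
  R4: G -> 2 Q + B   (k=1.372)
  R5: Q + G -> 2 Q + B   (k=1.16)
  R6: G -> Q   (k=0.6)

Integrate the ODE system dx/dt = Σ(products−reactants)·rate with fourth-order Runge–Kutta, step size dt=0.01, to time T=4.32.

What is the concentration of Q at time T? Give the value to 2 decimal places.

Q at T = 11.00

RK4 with dt=0.01: 432 steps to T=4.32. Trajectory (selected grid times):
t=0.00: Q=5.26 B=43.63 G=17.67
t=0.48: Q=11.00 B=5.17 G=0.03
t=0.96: Q=11.00 B=0.29 G=0.00
t=1.44: Q=11.00 B=0.02 G=0.00
t=1.92: Q=11.00 B=0.00 G=0.00
t=2.40: Q=11.00 B=0.00 G=0.00
t=2.88: Q=11.00 B=0.00 G=0.00
t=3.36: Q=11.00 B=0.00 G=0.00
t=3.84: Q=11.00 B=0.00 G=0.00
t=4.32: Q=11.00 B=0.00 G=0.00
Read off Q at T=4.32: 11.00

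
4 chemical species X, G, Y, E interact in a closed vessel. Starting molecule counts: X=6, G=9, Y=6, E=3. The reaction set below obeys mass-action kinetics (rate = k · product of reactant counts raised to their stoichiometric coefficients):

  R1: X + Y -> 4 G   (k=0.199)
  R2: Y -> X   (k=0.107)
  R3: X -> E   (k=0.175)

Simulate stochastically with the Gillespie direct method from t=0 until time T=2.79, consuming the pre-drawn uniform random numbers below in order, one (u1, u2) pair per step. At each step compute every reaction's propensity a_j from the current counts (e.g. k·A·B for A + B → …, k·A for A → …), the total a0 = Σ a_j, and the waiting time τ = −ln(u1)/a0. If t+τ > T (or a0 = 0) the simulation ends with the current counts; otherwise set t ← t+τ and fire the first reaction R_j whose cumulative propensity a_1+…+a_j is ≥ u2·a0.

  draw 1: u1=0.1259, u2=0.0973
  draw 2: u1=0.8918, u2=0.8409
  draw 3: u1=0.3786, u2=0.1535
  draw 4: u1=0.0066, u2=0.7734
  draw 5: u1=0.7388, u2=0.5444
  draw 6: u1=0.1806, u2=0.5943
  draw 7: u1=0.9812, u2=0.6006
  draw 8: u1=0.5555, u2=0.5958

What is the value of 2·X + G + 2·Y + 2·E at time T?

Value at T = 39

Check how each reaction changes W = 2·X + G + 2·Y + 2·E (weight of products minus weight of reactants):
R1: X + Y -> 4 G: (1·4) − (2·1 + 2·1) = 4 − 4 = 0
R2: Y -> X: (2·1) − (2·1) = 2 − 2 = 0
R3: X -> E: (2·1) − (2·1) = 2 − 2 = 0
Every reaction leaves W unchanged, so W is conserved and no simulation is needed: W(T) = W(0) = 2·6 + 9 + 2·6 + 2·3 = 39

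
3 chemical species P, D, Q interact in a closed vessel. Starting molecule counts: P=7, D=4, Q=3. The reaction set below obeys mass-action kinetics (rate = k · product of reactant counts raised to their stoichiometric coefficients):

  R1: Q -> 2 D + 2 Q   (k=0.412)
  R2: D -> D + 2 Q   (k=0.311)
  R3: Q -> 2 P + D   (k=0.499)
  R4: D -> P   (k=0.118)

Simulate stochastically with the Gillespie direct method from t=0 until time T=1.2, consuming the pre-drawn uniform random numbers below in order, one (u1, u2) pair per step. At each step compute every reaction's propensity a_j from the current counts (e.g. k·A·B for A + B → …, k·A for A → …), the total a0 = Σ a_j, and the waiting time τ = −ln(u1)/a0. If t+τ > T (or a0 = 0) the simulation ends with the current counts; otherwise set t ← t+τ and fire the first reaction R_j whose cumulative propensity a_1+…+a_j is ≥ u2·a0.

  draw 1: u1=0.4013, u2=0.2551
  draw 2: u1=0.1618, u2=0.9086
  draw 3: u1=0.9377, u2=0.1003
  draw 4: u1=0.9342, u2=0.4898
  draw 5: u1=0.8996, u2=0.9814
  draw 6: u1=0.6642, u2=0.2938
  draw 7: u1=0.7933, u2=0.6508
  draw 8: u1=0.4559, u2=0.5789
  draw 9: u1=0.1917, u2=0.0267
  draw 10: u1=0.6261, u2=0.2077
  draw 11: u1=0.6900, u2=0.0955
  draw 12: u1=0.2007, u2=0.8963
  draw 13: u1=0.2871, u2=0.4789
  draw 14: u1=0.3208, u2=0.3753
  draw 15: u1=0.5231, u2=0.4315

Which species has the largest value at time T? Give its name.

Dominant species at T: D

t=0.000: P=7 D=4 Q=3
Draw 1: a1=1.236, a2=1.244, a3=1.497, a4=0.472, a0=4.449; τ=−ln(0.4013)/4.449=0.205 → t=0.205; u2·a0=0.2551·4.449=1.135 ≤ a1=1.236 → R1 fires; P=7 D=6 Q=4
Draw 2: a1=1.648, a2=1.866, a3=1.996, a4=0.708, a0=6.218; τ=−ln(0.1618)/6.218=0.293 → t=0.498; u2·a0=0.9086·6.218=5.650; a1+…+a3=5.510 < 5.650 ≤ a1+…+a4=6.218 → R4 fires; P=8 D=5 Q=4
Draw 3: a1=1.648, a2=1.555, a3=1.996, a4=0.590, a0=5.789; τ=−ln(0.9377)/5.789=0.011 → t=0.509; u2·a0=0.1003·5.789=0.581 ≤ a1=1.648 → R1 fires; P=8 D=7 Q=5
Draw 4: a1=2.060, a2=2.177, a3=2.495, a4=0.826, a0=7.558; τ=−ln(0.9342)/7.558=0.009 → t=0.518; u2·a0=0.4898·7.558=3.702; a1=2.060 < 3.702 ≤ a1+a2=4.237 → R2 fires; P=8 D=7 Q=7
Draw 5: a1=2.884, a2=2.177, a3=3.493, a4=0.826, a0=9.380; τ=−ln(0.8996)/9.380=0.011 → t=0.530; u2·a0=0.9814·9.380=9.206; a1+…+a3=8.554 < 9.206 ≤ a1+…+a4=9.380 → R4 fires; P=9 D=6 Q=7
Draw 6: a1=2.884, a2=1.866, a3=3.493, a4=0.708, a0=8.951; τ=−ln(0.6642)/8.951=0.046 → t=0.575; u2·a0=0.2938·8.951=2.630 ≤ a1=2.884 → R1 fires; P=9 D=8 Q=8
Draw 7: a1=3.296, a2=2.488, a3=3.992, a4=0.944, a0=10.720; τ=−ln(0.7933)/10.720=0.022 → t=0.597; u2·a0=0.6508·10.720=6.977; a1+a2=5.784 < 6.977 ≤ a1+…+a3=9.776 → R3 fires; P=11 D=9 Q=7
Draw 8: a1=2.884, a2=2.799, a3=3.493, a4=1.062, a0=10.238; τ=−ln(0.4559)/10.238=0.077 → t=0.674; u2·a0=0.5789·10.238=5.927; a1+a2=5.683 < 5.927 ≤ a1+…+a3=9.176 → R3 fires; P=13 D=10 Q=6
Draw 9: a1=2.472, a2=3.110, a3=2.994, a4=1.180, a0=9.756; τ=−ln(0.1917)/9.756=0.169 → t=0.843; u2·a0=0.0267·9.756=0.260 ≤ a1=2.472 → R1 fires; P=13 D=12 Q=7
Draw 10: a1=2.884, a2=3.732, a3=3.493, a4=1.416, a0=11.525; τ=−ln(0.6261)/11.525=0.041 → t=0.884; u2·a0=0.2077·11.525=2.394 ≤ a1=2.884 → R1 fires; P=13 D=14 Q=8
Draw 11: a1=3.296, a2=4.354, a3=3.992, a4=1.652, a0=13.294; τ=−ln(0.6900)/13.294=0.028 → t=0.911; u2·a0=0.0955·13.294=1.270 ≤ a1=3.296 → R1 fires; P=13 D=16 Q=9
Draw 12: a1=3.708, a2=4.976, a3=4.491, a4=1.888, a0=15.063; τ=−ln(0.2007)/15.063=0.107 → t=1.018; u2·a0=0.8963·15.063=13.501; a1+…+a3=13.175 < 13.501 ≤ a1+…+a4=15.063 → R4 fires; P=14 D=15 Q=9
Draw 13: a1=3.708, a2=4.665, a3=4.491, a4=1.770, a0=14.634; τ=−ln(0.2871)/14.634=0.085 → t=1.103; u2·a0=0.4789·14.634=7.008; a1=3.708 < 7.008 ≤ a1+a2=8.373 → R2 fires; P=14 D=15 Q=11
Draw 14: a1=4.532, a2=4.665, a3=5.489, a4=1.770, a0=16.456; τ=−ln(0.3208)/16.456=0.069 → t=1.172; u2·a0=0.3753·16.456=6.176; a1=4.532 < 6.176 ≤ a1+a2=9.197 → R2 fires; P=14 D=15 Q=13
Draw 15: a1=5.356, a2=4.665, a3=6.487, a4=1.770, a0=18.278; τ=−ln(0.5231)/18.278=0.035 → t=1.208 > T=1.2: stop.
At T=1.2: P=14 D=15 Q=13; the largest is D.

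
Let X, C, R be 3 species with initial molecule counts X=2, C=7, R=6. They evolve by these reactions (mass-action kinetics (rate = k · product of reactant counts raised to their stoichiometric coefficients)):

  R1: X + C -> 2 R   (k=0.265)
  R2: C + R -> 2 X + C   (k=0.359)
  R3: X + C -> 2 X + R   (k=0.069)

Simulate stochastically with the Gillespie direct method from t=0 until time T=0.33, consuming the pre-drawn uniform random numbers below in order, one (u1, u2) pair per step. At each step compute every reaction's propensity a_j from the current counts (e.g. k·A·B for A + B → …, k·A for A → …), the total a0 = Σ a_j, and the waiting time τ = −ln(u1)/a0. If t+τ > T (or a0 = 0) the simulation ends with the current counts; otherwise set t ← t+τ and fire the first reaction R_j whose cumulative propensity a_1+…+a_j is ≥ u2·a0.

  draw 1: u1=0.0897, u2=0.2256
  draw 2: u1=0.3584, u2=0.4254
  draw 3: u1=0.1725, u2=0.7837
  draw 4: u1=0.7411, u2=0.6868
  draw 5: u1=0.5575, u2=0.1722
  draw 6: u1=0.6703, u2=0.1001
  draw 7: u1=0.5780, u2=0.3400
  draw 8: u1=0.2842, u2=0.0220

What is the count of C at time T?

t=0.000: X=2 C=7 R=6
Draw 1: a1=3.710, a2=15.078, a3=0.966, a0=19.754; τ=−ln(0.0897)/19.754=0.122 → t=0.122; u2·a0=0.2256·19.754=4.457; a1=3.710 < 4.457 ≤ a1+a2=18.788 → R2 fires; X=4 C=7 R=5
Draw 2: a1=7.420, a2=12.565, a3=1.932, a0=21.917; τ=−ln(0.3584)/21.917=0.047 → t=0.169; u2·a0=0.4254·21.917=9.323; a1=7.420 < 9.323 ≤ a1+a2=19.985 → R2 fires; X=6 C=7 R=4
Draw 3: a1=11.130, a2=10.052, a3=2.898, a0=24.080; τ=−ln(0.1725)/24.080=0.073 → t=0.242; u2·a0=0.7837·24.080=18.871; a1=11.130 < 18.871 ≤ a1+a2=21.182 → R2 fires; X=8 C=7 R=3
Draw 4: a1=14.840, a2=7.539, a3=3.864, a0=26.243; τ=−ln(0.7411)/26.243=0.011 → t=0.253; u2·a0=0.6868·26.243=18.024; a1=14.840 < 18.024 ≤ a1+a2=22.379 → R2 fires; X=10 C=7 R=2
Draw 5: a1=18.550, a2=5.026, a3=4.830, a0=28.406; τ=−ln(0.5575)/28.406=0.021 → t=0.274; u2·a0=0.1722·28.406=4.892 ≤ a1=18.550 → R1 fires; X=9 C=6 R=4
Draw 6: a1=14.310, a2=8.616, a3=3.726, a0=26.652; τ=−ln(0.6703)/26.652=0.015 → t=0.289; u2·a0=0.1001·26.652=2.668 ≤ a1=14.310 → R1 fires; X=8 C=5 R=6
Draw 7: a1=10.600, a2=10.770, a3=2.760, a0=24.130; τ=−ln(0.5780)/24.130=0.023 → t=0.312; u2·a0=0.3400·24.130=8.204 ≤ a1=10.600 → R1 fires; X=7 C=4 R=8
Draw 8: a1=7.420, a2=11.488, a3=1.932, a0=20.840; τ=−ln(0.2842)/20.840=0.060 → t=0.372 > T=0.33: stop.
Read off C at T=0.33: 4

C at T = 4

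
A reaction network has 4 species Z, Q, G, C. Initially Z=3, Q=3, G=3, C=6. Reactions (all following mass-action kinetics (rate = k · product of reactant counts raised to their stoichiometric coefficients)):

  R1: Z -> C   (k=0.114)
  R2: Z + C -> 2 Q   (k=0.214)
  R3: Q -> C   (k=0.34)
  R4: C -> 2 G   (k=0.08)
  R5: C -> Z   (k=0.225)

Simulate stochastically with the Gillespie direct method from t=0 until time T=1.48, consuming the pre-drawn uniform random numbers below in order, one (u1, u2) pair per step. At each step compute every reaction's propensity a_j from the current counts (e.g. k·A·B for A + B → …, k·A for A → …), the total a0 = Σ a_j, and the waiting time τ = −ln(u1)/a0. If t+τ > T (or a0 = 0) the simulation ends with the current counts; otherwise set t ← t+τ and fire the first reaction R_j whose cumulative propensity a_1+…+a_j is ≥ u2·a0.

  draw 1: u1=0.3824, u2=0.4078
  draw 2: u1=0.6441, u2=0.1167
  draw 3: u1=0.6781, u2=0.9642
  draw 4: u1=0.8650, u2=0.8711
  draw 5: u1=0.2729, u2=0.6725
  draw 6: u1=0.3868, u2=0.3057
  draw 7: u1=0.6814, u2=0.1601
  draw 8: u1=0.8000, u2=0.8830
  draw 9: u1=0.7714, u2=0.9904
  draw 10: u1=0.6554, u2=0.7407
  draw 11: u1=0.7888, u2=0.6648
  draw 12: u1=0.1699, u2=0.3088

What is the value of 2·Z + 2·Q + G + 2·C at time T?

Value at T = 27

Check how each reaction changes W = 2·Z + 2·Q + G + 2·C (weight of products minus weight of reactants):
R1: Z -> C: (2·1) − (2·1) = 2 − 2 = 0
R2: Z + C -> 2 Q: (2·2) − (2·1 + 2·1) = 4 − 4 = 0
R3: Q -> C: (2·1) − (2·1) = 2 − 2 = 0
R4: C -> 2 G: (1·2) − (2·1) = 2 − 2 = 0
R5: C -> Z: (2·1) − (2·1) = 2 − 2 = 0
Every reaction leaves W unchanged, so W is conserved and no simulation is needed: W(T) = W(0) = 2·3 + 2·3 + 3 + 2·6 = 27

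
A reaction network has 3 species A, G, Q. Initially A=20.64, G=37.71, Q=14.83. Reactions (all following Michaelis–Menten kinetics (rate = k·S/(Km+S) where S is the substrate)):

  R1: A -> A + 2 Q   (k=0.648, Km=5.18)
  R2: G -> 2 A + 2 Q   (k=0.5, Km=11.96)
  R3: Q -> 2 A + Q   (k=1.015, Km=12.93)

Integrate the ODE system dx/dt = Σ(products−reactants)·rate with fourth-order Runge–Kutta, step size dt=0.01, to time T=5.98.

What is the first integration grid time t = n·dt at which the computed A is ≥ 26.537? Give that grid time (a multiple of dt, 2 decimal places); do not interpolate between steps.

RK4 with dt=0.01: 598 steps to T=5.98. Trajectory (selected grid times):
t=0.00: A=20.64 G=37.71 Q=14.83
t=0.66: A=21.87 G=37.46 Q=16.02
t=1.33: A=23.14 G=37.21 Q=17.23
t=1.99: A=24.42 G=36.96 Q=18.43
t=2.66: A=25.73 G=36.70 Q=19.66
t=3.06: A=26.53 G=36.55 Q=20.39
t=3.07: A=26.55 G=36.55 Q=20.41
t=3.32: A=27.05 G=36.45 Q=20.87
t=3.99: A=28.40 G=36.20 Q=22.11
t=4.65: A=29.75 G=35.95 Q=23.33
t=5.32: A=31.14 G=35.70 Q=24.57
t=5.98: A=32.52 G=35.46 Q=25.80
A(3.06)=26.528 < 26.537 but A(3.07)=26.548 ≥ 26.537, so the first grid time is t=3.07.

Threshold first reached at t = 3.07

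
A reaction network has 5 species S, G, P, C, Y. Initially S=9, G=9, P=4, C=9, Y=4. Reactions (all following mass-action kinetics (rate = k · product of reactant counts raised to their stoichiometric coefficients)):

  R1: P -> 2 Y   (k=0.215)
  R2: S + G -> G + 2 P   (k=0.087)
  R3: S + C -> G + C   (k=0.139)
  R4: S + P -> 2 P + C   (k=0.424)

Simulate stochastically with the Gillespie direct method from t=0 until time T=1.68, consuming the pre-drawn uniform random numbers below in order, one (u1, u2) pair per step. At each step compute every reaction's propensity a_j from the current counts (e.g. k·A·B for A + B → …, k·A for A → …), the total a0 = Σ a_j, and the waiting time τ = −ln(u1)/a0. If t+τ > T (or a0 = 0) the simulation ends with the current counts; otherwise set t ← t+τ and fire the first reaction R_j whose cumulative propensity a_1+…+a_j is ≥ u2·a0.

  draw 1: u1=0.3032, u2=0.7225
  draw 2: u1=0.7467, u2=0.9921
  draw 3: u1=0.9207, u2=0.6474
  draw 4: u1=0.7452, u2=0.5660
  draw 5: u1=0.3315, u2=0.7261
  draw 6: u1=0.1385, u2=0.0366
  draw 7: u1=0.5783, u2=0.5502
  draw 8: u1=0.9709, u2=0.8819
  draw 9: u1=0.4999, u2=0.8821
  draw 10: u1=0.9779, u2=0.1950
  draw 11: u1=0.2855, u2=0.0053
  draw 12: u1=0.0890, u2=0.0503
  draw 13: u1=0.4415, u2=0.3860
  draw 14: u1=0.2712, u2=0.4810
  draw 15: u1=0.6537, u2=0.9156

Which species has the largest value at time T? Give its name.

t=0.000: S=9 G=9 P=4 C=9 Y=4
Draw 1: a1=0.860, a2=7.047, a3=11.259, a4=15.264, a0=34.430; τ=−ln(0.3032)/34.430=0.035 → t=0.035; u2·a0=0.7225·34.430=24.876; a1+…+a3=19.166 < 24.876 ≤ a1+…+a4=34.430 → R4 fires; S=8 G=9 P=5 C=10 Y=4
Draw 2: a1=1.075, a2=6.264, a3=11.120, a4=16.960, a0=35.419; τ=−ln(0.7467)/35.419=0.008 → t=0.043; u2·a0=0.9921·35.419=35.139; a1+…+a3=18.459 < 35.139 ≤ a1+…+a4=35.419 → R4 fires; S=7 G=9 P=6 C=11 Y=4
Draw 3: a1=1.290, a2=5.481, a3=10.703, a4=17.808, a0=35.282; τ=−ln(0.9207)/35.282=0.002 → t=0.045; u2·a0=0.6474·35.282=22.842; a1+…+a3=17.474 < 22.842 ≤ a1+…+a4=35.282 → R4 fires; S=6 G=9 P=7 C=12 Y=4
Draw 4: a1=1.505, a2=4.698, a3=10.008, a4=17.808, a0=34.019; τ=−ln(0.7452)/34.019=0.009 → t=0.054; u2·a0=0.5660·34.019=19.255; a1+…+a3=16.211 < 19.255 ≤ a1+…+a4=34.019 → R4 fires; S=5 G=9 P=8 C=13 Y=4
Draw 5: a1=1.720, a2=3.915, a3=9.035, a4=16.960, a0=31.630; τ=−ln(0.3315)/31.630=0.035 → t=0.089; u2·a0=0.7261·31.630=22.967; a1+…+a3=14.670 < 22.967 ≤ a1+…+a4=31.630 → R4 fires; S=4 G=9 P=9 C=14 Y=4
Draw 6: a1=1.935, a2=3.132, a3=7.784, a4=15.264, a0=28.115; τ=−ln(0.1385)/28.115=0.070 → t=0.159; u2·a0=0.0366·28.115=1.029 ≤ a1=1.935 → R1 fires; S=4 G=9 P=8 C=14 Y=6
Draw 7: a1=1.720, a2=3.132, a3=7.784, a4=13.568, a0=26.204; τ=−ln(0.5783)/26.204=0.021 → t=0.180; u2·a0=0.5502·26.204=14.417; a1+…+a3=12.636 < 14.417 ≤ a1+…+a4=26.204 → R4 fires; S=3 G=9 P=9 C=15 Y=6
Draw 8: a1=1.935, a2=2.349, a3=6.255, a4=11.448, a0=21.987; τ=−ln(0.9709)/21.987=0.001 → t=0.181; u2·a0=0.8819·21.987=19.390; a1+…+a3=10.539 < 19.390 ≤ a1+…+a4=21.987 → R4 fires; S=2 G=9 P=10 C=16 Y=6
Draw 9: a1=2.150, a2=1.566, a3=4.448, a4=8.480, a0=16.644; τ=−ln(0.4999)/16.644=0.042 → t=0.223; u2·a0=0.8821·16.644=14.682; a1+…+a3=8.164 < 14.682 ≤ a1+…+a4=16.644 → R4 fires; S=1 G=9 P=11 C=17 Y=6
Draw 10: a1=2.365, a2=0.783, a3=2.363, a4=4.664, a0=10.175; τ=−ln(0.9779)/10.175=0.002 → t=0.225; u2·a0=0.1950·10.175=1.984 ≤ a1=2.365 → R1 fires; S=1 G=9 P=10 C=17 Y=8
Draw 11: a1=2.150, a2=0.783, a3=2.363, a4=4.240, a0=9.536; τ=−ln(0.2855)/9.536=0.131 → t=0.357; u2·a0=0.0053·9.536=0.051 ≤ a1=2.150 → R1 fires; S=1 G=9 P=9 C=17 Y=10
Draw 12: a1=1.935, a2=0.783, a3=2.363, a4=3.816, a0=8.897; τ=−ln(0.0890)/8.897=0.272 → t=0.629; u2·a0=0.0503·8.897=0.448 ≤ a1=1.935 → R1 fires; S=1 G=9 P=8 C=17 Y=12
Draw 13: a1=1.720, a2=0.783, a3=2.363, a4=3.392, a0=8.258; τ=−ln(0.4415)/8.258=0.099 → t=0.728; u2·a0=0.3860·8.258=3.188; a1+a2=2.503 < 3.188 ≤ a1+…+a3=4.866 → R3 fires; S=0 G=10 P=8 C=17 Y=12
Draw 14: a1=1.720, a2=0.000, a3=0.000, a4=0.000, a0=1.720; τ=−ln(0.2712)/1.720=0.759 → t=1.486; u2·a0=0.4810·1.720=0.827 ≤ a1=1.720 → R1 fires; S=0 G=10 P=7 C=17 Y=14
Draw 15: a1=1.505, a2=0.000, a3=0.000, a4=0.000, a0=1.505; τ=−ln(0.6537)/1.505=0.282 → t=1.769 > T=1.68: stop.
At T=1.68: S=0 G=10 P=7 C=17 Y=14; the largest is C.

Dominant species at T: C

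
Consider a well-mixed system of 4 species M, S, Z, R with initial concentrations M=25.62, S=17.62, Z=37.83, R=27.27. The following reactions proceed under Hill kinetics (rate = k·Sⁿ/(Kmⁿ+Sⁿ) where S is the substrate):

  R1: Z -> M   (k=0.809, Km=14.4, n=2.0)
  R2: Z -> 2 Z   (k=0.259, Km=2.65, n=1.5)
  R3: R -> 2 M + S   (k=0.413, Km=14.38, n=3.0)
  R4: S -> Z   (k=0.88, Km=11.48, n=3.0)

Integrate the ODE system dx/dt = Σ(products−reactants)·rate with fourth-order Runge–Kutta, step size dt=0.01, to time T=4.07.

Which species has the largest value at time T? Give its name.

RK4 with dt=0.01: 407 steps to T=4.07. Trajectory (selected grid times):
t=0.00: M=25.62 S=17.62 Z=37.83 R=27.27
t=0.45: M=26.26 S=17.47 Z=37.94 R=27.11
t=0.90: M=26.90 S=17.33 Z=38.04 R=26.95
t=1.36: M=27.56 S=17.18 Z=38.14 R=26.78
t=1.81: M=28.20 S=17.04 Z=38.24 R=26.62
t=2.26: M=28.84 S=16.89 Z=38.34 R=26.46
t=2.71: M=29.48 S=16.75 Z=38.44 R=26.30
t=3.17: M=30.13 S=16.61 Z=38.53 R=26.14
t=3.62: M=30.77 S=16.47 Z=38.62 R=25.98
t=4.07: M=31.40 S=16.34 Z=38.71 R=25.82
At T=4.07: M=31.40 S=16.34 Z=38.71 R=25.82; the largest is Z.

Dominant species at T: Z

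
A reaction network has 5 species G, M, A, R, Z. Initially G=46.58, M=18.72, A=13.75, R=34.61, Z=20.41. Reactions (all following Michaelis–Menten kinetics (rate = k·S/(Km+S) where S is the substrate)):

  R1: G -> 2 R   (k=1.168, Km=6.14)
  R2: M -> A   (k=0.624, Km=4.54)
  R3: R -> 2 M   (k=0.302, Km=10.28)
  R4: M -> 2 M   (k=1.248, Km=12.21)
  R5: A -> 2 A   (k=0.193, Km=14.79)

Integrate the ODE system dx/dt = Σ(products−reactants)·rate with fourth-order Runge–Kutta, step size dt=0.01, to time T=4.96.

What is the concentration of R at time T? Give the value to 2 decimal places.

RK4 with dt=0.01: 496 steps to T=4.96. Trajectory (selected grid times):
t=0.00: G=46.58 M=18.72 A=13.75 R=34.61 Z=20.41
t=0.55: G=46.01 M=19.12 A=14.08 R=35.62 Z=20.41
t=1.10: G=45.45 M=19.52 A=14.41 R=36.62 Z=20.41
t=1.65: G=44.88 M=19.92 A=14.74 R=37.62 Z=20.41
t=2.20: G=44.32 M=20.33 A=15.07 R=38.62 Z=20.41
t=2.76: G=43.74 M=20.75 A=15.41 R=39.63 Z=20.41
t=3.31: G=43.18 M=21.17 A=15.75 R=40.63 Z=20.41
t=3.86: G=42.62 M=21.59 A=16.09 R=41.62 Z=20.41
t=4.41: G=42.06 M=22.01 A=16.43 R=42.61 Z=20.41
t=4.96: G=41.50 M=22.44 A=16.77 R=43.59 Z=20.41
Read off R at T=4.96: 43.59

R at T = 43.59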